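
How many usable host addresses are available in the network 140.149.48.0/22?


Host bits = 32 - 22 = 10
Total addresses = 2^10 = 1024
Usable = total - 2 (network and broadcast)
Usable hosts: 1022


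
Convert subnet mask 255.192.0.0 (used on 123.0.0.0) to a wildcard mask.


Subnet mask: 255.192.0.0
Wildcard = 255.255.255.255 - subnet mask
255 - 255 = 0
255 - 192 = 63
255 - 0 = 255
255 - 0 = 255
Wildcard: 0.63.255.255


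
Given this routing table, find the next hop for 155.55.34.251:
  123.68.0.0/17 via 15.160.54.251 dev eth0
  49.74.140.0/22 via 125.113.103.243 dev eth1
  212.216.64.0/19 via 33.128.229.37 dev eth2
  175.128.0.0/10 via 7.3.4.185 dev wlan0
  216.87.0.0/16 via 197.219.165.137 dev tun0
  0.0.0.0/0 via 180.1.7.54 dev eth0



Longest prefix match for 155.55.34.251:
  /17 123.68.0.0: no
  /22 49.74.140.0: no
  /19 212.216.64.0: no
  /10 175.128.0.0: no
  /16 216.87.0.0: no
  /0 0.0.0.0: MATCH
Selected: next-hop 180.1.7.54 via eth0 (matched /0)


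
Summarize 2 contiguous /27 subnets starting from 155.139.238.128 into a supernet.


Original prefix: /27
Number of subnets: 2 = 2^1
New prefix = 27 - 1 = 26
Supernet: 155.139.238.128/26


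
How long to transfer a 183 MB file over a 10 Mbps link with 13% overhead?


Effective throughput = 10 * (1 - 13/100) = 8.7 Mbps
File size in Mb = 183 * 8 = 1464 Mb
Time = 1464 / 8.7
Time = 168.2759 seconds


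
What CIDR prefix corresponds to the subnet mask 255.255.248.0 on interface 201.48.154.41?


Binary: 11111111.11111111.11111000.00000000
Count leading 1s
Prefix: /21


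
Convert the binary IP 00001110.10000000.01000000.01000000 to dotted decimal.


00001110 = 14
10000000 = 128
01000000 = 64
01000000 = 64
IP: 14.128.64.64


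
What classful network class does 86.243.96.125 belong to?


First octet: 86
Binary: 01010110
0xxxxxxx -> Class A (1-126)
Class A, default mask 255.0.0.0 (/8)


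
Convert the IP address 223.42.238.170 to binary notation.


223 = 11011111
42 = 00101010
238 = 11101110
170 = 10101010
Binary: 11011111.00101010.11101110.10101010


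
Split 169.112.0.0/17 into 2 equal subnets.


New prefix = 17 + 1 = 18
Each subnet has 16384 addresses
  169.112.0.0/18
  169.112.64.0/18
Subnets: 169.112.0.0/18, 169.112.64.0/18


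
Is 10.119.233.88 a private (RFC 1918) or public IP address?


RFC 1918 private ranges:
  10.0.0.0/8 (10.0.0.0 - 10.255.255.255)
  172.16.0.0/12 (172.16.0.0 - 172.31.255.255)
  192.168.0.0/16 (192.168.0.0 - 192.168.255.255)
Private (in 10.0.0.0/8)


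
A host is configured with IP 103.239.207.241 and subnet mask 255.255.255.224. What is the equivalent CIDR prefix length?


Binary: 11111111.11111111.11111111.11100000
Count leading 1s
Prefix: /27


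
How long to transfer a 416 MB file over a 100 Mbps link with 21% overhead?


Effective throughput = 100 * (1 - 21/100) = 79 Mbps
File size in Mb = 416 * 8 = 3328 Mb
Time = 3328 / 79
Time = 42.1266 seconds


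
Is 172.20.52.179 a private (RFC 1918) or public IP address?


RFC 1918 private ranges:
  10.0.0.0/8 (10.0.0.0 - 10.255.255.255)
  172.16.0.0/12 (172.16.0.0 - 172.31.255.255)
  192.168.0.0/16 (192.168.0.0 - 192.168.255.255)
Private (in 172.16.0.0/12)


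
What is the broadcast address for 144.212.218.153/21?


Network: 144.212.216.0/21
Host bits = 11
Set all host bits to 1:
Broadcast: 144.212.223.255


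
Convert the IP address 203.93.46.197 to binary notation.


203 = 11001011
93 = 01011101
46 = 00101110
197 = 11000101
Binary: 11001011.01011101.00101110.11000101


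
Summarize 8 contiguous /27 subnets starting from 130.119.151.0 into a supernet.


Original prefix: /27
Number of subnets: 8 = 2^3
New prefix = 27 - 3 = 24
Supernet: 130.119.151.0/24


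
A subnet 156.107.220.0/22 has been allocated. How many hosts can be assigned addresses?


Host bits = 32 - 22 = 10
Total addresses = 2^10 = 1024
Usable = total - 2 (network and broadcast)
Usable hosts: 1022


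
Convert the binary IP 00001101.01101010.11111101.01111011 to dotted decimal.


00001101 = 13
01101010 = 106
11111101 = 253
01111011 = 123
IP: 13.106.253.123


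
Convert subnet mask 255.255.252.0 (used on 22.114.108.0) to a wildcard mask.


Subnet mask: 255.255.252.0
Wildcard = 255.255.255.255 - subnet mask
255 - 255 = 0
255 - 255 = 0
255 - 252 = 3
255 - 0 = 255
Wildcard: 0.0.3.255


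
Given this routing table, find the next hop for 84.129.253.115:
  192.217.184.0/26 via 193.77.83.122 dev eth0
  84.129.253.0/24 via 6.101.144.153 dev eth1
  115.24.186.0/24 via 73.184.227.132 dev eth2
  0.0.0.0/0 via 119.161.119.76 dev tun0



Longest prefix match for 84.129.253.115:
  /26 192.217.184.0: no
  /24 84.129.253.0: MATCH
  /24 115.24.186.0: no
  /0 0.0.0.0: MATCH
Selected: next-hop 6.101.144.153 via eth1 (matched /24)


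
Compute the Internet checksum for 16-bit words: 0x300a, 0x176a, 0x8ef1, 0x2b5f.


Sum all words (with carry folding):
+ 0x300a = 0x300a
+ 0x176a = 0x4774
+ 0x8ef1 = 0xd665
+ 0x2b5f = 0x01c5
One's complement: ~0x01c5
Checksum = 0xfe3a


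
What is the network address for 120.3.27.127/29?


IP:   01111000.00000011.00011011.01111111
Mask: 11111111.11111111.11111111.11111000
AND operation:
Net:  01111000.00000011.00011011.01111000
Network: 120.3.27.120/29


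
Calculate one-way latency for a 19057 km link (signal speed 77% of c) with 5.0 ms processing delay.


Speed = 0.77 * 3e5 km/s = 231000 km/s
Propagation delay = 19057 / 231000 = 0.0825 s = 82.4978 ms
Processing delay = 5.0 ms
Total one-way latency = 87.4978 ms


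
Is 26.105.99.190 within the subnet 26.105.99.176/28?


Subnet network: 26.105.99.176
Test IP AND mask: 26.105.99.176
Yes, 26.105.99.190 is in 26.105.99.176/28


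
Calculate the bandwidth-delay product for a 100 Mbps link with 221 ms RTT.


BDP = bandwidth * RTT
= 100 Mbps * 221 ms
= 100 * 1e6 * 221 / 1000 bits
= 22100000 bits
= 2762500 bytes
= 2697.7539 KB
BDP = 22100000 bits (2762500 bytes)


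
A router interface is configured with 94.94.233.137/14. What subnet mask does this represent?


/14 means 14 network bits, 18 host bits
Binary: 11111111111111000000000000000000
Mask: 255.252.0.0


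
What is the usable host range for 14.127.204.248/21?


Network: 14.127.200.0
Broadcast: 14.127.207.255
First usable = network + 1
Last usable = broadcast - 1
Range: 14.127.200.1 to 14.127.207.254


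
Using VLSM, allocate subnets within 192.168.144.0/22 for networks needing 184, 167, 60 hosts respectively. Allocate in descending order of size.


184 hosts -> /24 (254 usable): 192.168.144.0/24
167 hosts -> /24 (254 usable): 192.168.145.0/24
60 hosts -> /26 (62 usable): 192.168.146.0/26
Allocation: 192.168.144.0/24 (184 hosts, 254 usable); 192.168.145.0/24 (167 hosts, 254 usable); 192.168.146.0/26 (60 hosts, 62 usable)


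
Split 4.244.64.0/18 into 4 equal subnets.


New prefix = 18 + 2 = 20
Each subnet has 4096 addresses
  4.244.64.0/20
  4.244.80.0/20
  4.244.96.0/20
  4.244.112.0/20
Subnets: 4.244.64.0/20, 4.244.80.0/20, 4.244.96.0/20, 4.244.112.0/20


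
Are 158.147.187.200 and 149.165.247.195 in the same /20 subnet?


Mask: 255.255.240.0
158.147.187.200 AND mask = 158.147.176.0
149.165.247.195 AND mask = 149.165.240.0
No, different subnets (158.147.176.0 vs 149.165.240.0)


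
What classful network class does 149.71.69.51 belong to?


First octet: 149
Binary: 10010101
10xxxxxx -> Class B (128-191)
Class B, default mask 255.255.0.0 (/16)


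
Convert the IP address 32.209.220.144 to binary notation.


32 = 00100000
209 = 11010001
220 = 11011100
144 = 10010000
Binary: 00100000.11010001.11011100.10010000


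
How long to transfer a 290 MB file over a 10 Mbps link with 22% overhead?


Effective throughput = 10 * (1 - 22/100) = 7.8 Mbps
File size in Mb = 290 * 8 = 2320 Mb
Time = 2320 / 7.8
Time = 297.4359 seconds


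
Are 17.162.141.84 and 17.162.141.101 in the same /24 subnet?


Mask: 255.255.255.0
17.162.141.84 AND mask = 17.162.141.0
17.162.141.101 AND mask = 17.162.141.0
Yes, same subnet (17.162.141.0)


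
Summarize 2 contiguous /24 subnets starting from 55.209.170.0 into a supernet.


Original prefix: /24
Number of subnets: 2 = 2^1
New prefix = 24 - 1 = 23
Supernet: 55.209.170.0/23


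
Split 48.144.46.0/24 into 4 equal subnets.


New prefix = 24 + 2 = 26
Each subnet has 64 addresses
  48.144.46.0/26
  48.144.46.64/26
  48.144.46.128/26
  48.144.46.192/26
Subnets: 48.144.46.0/26, 48.144.46.64/26, 48.144.46.128/26, 48.144.46.192/26


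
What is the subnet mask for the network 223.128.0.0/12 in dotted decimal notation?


/12 means 12 network bits, 20 host bits
Binary: 11111111111100000000000000000000
Mask: 255.240.0.0


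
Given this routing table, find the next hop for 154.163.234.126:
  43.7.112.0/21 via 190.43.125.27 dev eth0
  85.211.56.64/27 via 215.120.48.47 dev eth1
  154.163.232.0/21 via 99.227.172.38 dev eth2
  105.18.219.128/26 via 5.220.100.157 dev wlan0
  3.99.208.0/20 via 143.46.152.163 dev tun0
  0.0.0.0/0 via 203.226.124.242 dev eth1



Longest prefix match for 154.163.234.126:
  /21 43.7.112.0: no
  /27 85.211.56.64: no
  /21 154.163.232.0: MATCH
  /26 105.18.219.128: no
  /20 3.99.208.0: no
  /0 0.0.0.0: MATCH
Selected: next-hop 99.227.172.38 via eth2 (matched /21)


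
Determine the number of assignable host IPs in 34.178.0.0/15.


Host bits = 32 - 15 = 17
Total addresses = 2^17 = 131072
Usable = total - 2 (network and broadcast)
Usable hosts: 131070


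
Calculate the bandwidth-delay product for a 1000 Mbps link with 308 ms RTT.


BDP = bandwidth * RTT
= 1000 Mbps * 308 ms
= 1000 * 1e6 * 308 / 1000 bits
= 308000000 bits
= 38500000 bytes
= 37597.6562 KB
BDP = 308000000 bits (38500000 bytes)


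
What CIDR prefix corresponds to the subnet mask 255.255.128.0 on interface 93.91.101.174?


Binary: 11111111.11111111.10000000.00000000
Count leading 1s
Prefix: /17


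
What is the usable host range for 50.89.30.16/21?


Network: 50.89.24.0
Broadcast: 50.89.31.255
First usable = network + 1
Last usable = broadcast - 1
Range: 50.89.24.1 to 50.89.31.254


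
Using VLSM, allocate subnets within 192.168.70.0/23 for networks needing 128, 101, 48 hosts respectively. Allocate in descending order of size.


128 hosts -> /24 (254 usable): 192.168.70.0/24
101 hosts -> /25 (126 usable): 192.168.71.0/25
48 hosts -> /26 (62 usable): 192.168.71.128/26
Allocation: 192.168.70.0/24 (128 hosts, 254 usable); 192.168.71.0/25 (101 hosts, 126 usable); 192.168.71.128/26 (48 hosts, 62 usable)


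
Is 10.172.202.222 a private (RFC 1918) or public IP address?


RFC 1918 private ranges:
  10.0.0.0/8 (10.0.0.0 - 10.255.255.255)
  172.16.0.0/12 (172.16.0.0 - 172.31.255.255)
  192.168.0.0/16 (192.168.0.0 - 192.168.255.255)
Private (in 10.0.0.0/8)


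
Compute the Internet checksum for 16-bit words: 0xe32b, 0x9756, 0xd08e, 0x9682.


Sum all words (with carry folding):
+ 0xe32b = 0xe32b
+ 0x9756 = 0x7a82
+ 0xd08e = 0x4b11
+ 0x9682 = 0xe193
One's complement: ~0xe193
Checksum = 0x1e6c


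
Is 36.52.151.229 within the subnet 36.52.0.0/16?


Subnet network: 36.52.0.0
Test IP AND mask: 36.52.0.0
Yes, 36.52.151.229 is in 36.52.0.0/16


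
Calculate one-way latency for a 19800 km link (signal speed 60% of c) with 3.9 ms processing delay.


Speed = 0.6 * 3e5 km/s = 180000 km/s
Propagation delay = 19800 / 180000 = 0.11 s = 110 ms
Processing delay = 3.9 ms
Total one-way latency = 113.9 ms


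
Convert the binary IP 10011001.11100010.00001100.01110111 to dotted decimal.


10011001 = 153
11100010 = 226
00001100 = 12
01110111 = 119
IP: 153.226.12.119


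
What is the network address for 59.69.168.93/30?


IP:   00111011.01000101.10101000.01011101
Mask: 11111111.11111111.11111111.11111100
AND operation:
Net:  00111011.01000101.10101000.01011100
Network: 59.69.168.92/30


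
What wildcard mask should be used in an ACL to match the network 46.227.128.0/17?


Subnet mask: 255.255.128.0
Wildcard = 255.255.255.255 - subnet mask
255 - 255 = 0
255 - 255 = 0
255 - 128 = 127
255 - 0 = 255
Wildcard: 0.0.127.255


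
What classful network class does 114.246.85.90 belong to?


First octet: 114
Binary: 01110010
0xxxxxxx -> Class A (1-126)
Class A, default mask 255.0.0.0 (/8)


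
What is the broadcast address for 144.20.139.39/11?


Network: 144.0.0.0/11
Host bits = 21
Set all host bits to 1:
Broadcast: 144.31.255.255


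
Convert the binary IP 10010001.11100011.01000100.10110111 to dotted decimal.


10010001 = 145
11100011 = 227
01000100 = 68
10110111 = 183
IP: 145.227.68.183


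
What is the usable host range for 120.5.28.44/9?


Network: 120.0.0.0
Broadcast: 120.127.255.255
First usable = network + 1
Last usable = broadcast - 1
Range: 120.0.0.1 to 120.127.255.254


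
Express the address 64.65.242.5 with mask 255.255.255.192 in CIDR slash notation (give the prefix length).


Binary: 11111111.11111111.11111111.11000000
Count leading 1s
Prefix: /26


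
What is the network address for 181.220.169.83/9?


IP:   10110101.11011100.10101001.01010011
Mask: 11111111.10000000.00000000.00000000
AND operation:
Net:  10110101.10000000.00000000.00000000
Network: 181.128.0.0/9


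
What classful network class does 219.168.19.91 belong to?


First octet: 219
Binary: 11011011
110xxxxx -> Class C (192-223)
Class C, default mask 255.255.255.0 (/24)


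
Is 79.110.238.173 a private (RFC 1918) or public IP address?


RFC 1918 private ranges:
  10.0.0.0/8 (10.0.0.0 - 10.255.255.255)
  172.16.0.0/12 (172.16.0.0 - 172.31.255.255)
  192.168.0.0/16 (192.168.0.0 - 192.168.255.255)
Public (not in any RFC 1918 range)


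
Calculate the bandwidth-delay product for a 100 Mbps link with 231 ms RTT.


BDP = bandwidth * RTT
= 100 Mbps * 231 ms
= 100 * 1e6 * 231 / 1000 bits
= 23100000 bits
= 2887500 bytes
= 2819.8242 KB
BDP = 23100000 bits (2887500 bytes)


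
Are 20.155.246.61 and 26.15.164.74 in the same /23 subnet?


Mask: 255.255.254.0
20.155.246.61 AND mask = 20.155.246.0
26.15.164.74 AND mask = 26.15.164.0
No, different subnets (20.155.246.0 vs 26.15.164.0)


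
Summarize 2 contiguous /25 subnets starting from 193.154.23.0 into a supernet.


Original prefix: /25
Number of subnets: 2 = 2^1
New prefix = 25 - 1 = 24
Supernet: 193.154.23.0/24


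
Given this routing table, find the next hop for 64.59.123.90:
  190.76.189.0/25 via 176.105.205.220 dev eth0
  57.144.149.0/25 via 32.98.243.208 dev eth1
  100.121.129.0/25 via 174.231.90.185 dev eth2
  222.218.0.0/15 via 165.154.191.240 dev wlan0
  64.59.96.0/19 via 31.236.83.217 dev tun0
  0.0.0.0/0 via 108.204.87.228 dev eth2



Longest prefix match for 64.59.123.90:
  /25 190.76.189.0: no
  /25 57.144.149.0: no
  /25 100.121.129.0: no
  /15 222.218.0.0: no
  /19 64.59.96.0: MATCH
  /0 0.0.0.0: MATCH
Selected: next-hop 31.236.83.217 via tun0 (matched /19)


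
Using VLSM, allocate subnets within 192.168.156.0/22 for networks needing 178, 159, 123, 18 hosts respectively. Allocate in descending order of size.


178 hosts -> /24 (254 usable): 192.168.156.0/24
159 hosts -> /24 (254 usable): 192.168.157.0/24
123 hosts -> /25 (126 usable): 192.168.158.0/25
18 hosts -> /27 (30 usable): 192.168.158.128/27
Allocation: 192.168.156.0/24 (178 hosts, 254 usable); 192.168.157.0/24 (159 hosts, 254 usable); 192.168.158.0/25 (123 hosts, 126 usable); 192.168.158.128/27 (18 hosts, 30 usable)


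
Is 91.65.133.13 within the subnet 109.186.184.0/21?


Subnet network: 109.186.184.0
Test IP AND mask: 91.65.128.0
No, 91.65.133.13 is not in 109.186.184.0/21


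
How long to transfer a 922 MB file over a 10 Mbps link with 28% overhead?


Effective throughput = 10 * (1 - 28/100) = 7.2 Mbps
File size in Mb = 922 * 8 = 7376 Mb
Time = 7376 / 7.2
Time = 1024.4444 seconds


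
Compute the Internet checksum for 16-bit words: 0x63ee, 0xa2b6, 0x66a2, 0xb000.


Sum all words (with carry folding):
+ 0x63ee = 0x63ee
+ 0xa2b6 = 0x06a5
+ 0x66a2 = 0x6d47
+ 0xb000 = 0x1d48
One's complement: ~0x1d48
Checksum = 0xe2b7


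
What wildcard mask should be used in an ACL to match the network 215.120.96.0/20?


Subnet mask: 255.255.240.0
Wildcard = 255.255.255.255 - subnet mask
255 - 255 = 0
255 - 255 = 0
255 - 240 = 15
255 - 0 = 255
Wildcard: 0.0.15.255


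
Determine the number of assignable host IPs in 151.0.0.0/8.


Host bits = 32 - 8 = 24
Total addresses = 2^24 = 16777216
Usable = total - 2 (network and broadcast)
Usable hosts: 16777214


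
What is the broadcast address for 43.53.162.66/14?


Network: 43.52.0.0/14
Host bits = 18
Set all host bits to 1:
Broadcast: 43.55.255.255


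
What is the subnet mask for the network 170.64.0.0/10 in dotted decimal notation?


/10 means 10 network bits, 22 host bits
Binary: 11111111110000000000000000000000
Mask: 255.192.0.0


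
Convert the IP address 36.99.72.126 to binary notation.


36 = 00100100
99 = 01100011
72 = 01001000
126 = 01111110
Binary: 00100100.01100011.01001000.01111110


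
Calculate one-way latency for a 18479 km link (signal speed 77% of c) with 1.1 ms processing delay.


Speed = 0.77 * 3e5 km/s = 231000 km/s
Propagation delay = 18479 / 231000 = 0.08 s = 79.9957 ms
Processing delay = 1.1 ms
Total one-way latency = 81.0957 ms


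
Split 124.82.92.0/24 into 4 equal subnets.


New prefix = 24 + 2 = 26
Each subnet has 64 addresses
  124.82.92.0/26
  124.82.92.64/26
  124.82.92.128/26
  124.82.92.192/26
Subnets: 124.82.92.0/26, 124.82.92.64/26, 124.82.92.128/26, 124.82.92.192/26


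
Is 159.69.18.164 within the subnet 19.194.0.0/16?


Subnet network: 19.194.0.0
Test IP AND mask: 159.69.0.0
No, 159.69.18.164 is not in 19.194.0.0/16


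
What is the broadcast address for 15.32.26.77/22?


Network: 15.32.24.0/22
Host bits = 10
Set all host bits to 1:
Broadcast: 15.32.27.255


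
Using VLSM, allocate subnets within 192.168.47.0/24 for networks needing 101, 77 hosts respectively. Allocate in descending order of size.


101 hosts -> /25 (126 usable): 192.168.47.0/25
77 hosts -> /25 (126 usable): 192.168.47.128/25
Allocation: 192.168.47.0/25 (101 hosts, 126 usable); 192.168.47.128/25 (77 hosts, 126 usable)


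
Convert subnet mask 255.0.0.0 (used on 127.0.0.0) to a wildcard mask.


Subnet mask: 255.0.0.0
Wildcard = 255.255.255.255 - subnet mask
255 - 255 = 0
255 - 0 = 255
255 - 0 = 255
255 - 0 = 255
Wildcard: 0.255.255.255


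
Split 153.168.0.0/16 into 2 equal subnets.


New prefix = 16 + 1 = 17
Each subnet has 32768 addresses
  153.168.0.0/17
  153.168.128.0/17
Subnets: 153.168.0.0/17, 153.168.128.0/17


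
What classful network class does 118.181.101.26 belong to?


First octet: 118
Binary: 01110110
0xxxxxxx -> Class A (1-126)
Class A, default mask 255.0.0.0 (/8)


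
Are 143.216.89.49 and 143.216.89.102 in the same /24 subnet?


Mask: 255.255.255.0
143.216.89.49 AND mask = 143.216.89.0
143.216.89.102 AND mask = 143.216.89.0
Yes, same subnet (143.216.89.0)


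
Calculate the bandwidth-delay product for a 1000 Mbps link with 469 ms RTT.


BDP = bandwidth * RTT
= 1000 Mbps * 469 ms
= 1000 * 1e6 * 469 / 1000 bits
= 469000000 bits
= 58625000 bytes
= 57250.9766 KB
BDP = 469000000 bits (58625000 bytes)


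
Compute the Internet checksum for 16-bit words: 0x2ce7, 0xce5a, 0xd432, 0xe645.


Sum all words (with carry folding):
+ 0x2ce7 = 0x2ce7
+ 0xce5a = 0xfb41
+ 0xd432 = 0xcf74
+ 0xe645 = 0xb5ba
One's complement: ~0xb5ba
Checksum = 0x4a45


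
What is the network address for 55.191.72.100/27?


IP:   00110111.10111111.01001000.01100100
Mask: 11111111.11111111.11111111.11100000
AND operation:
Net:  00110111.10111111.01001000.01100000
Network: 55.191.72.96/27


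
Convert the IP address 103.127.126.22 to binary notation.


103 = 01100111
127 = 01111111
126 = 01111110
22 = 00010110
Binary: 01100111.01111111.01111110.00010110


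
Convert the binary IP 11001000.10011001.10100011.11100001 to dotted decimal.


11001000 = 200
10011001 = 153
10100011 = 163
11100001 = 225
IP: 200.153.163.225


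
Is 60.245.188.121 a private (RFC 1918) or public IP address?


RFC 1918 private ranges:
  10.0.0.0/8 (10.0.0.0 - 10.255.255.255)
  172.16.0.0/12 (172.16.0.0 - 172.31.255.255)
  192.168.0.0/16 (192.168.0.0 - 192.168.255.255)
Public (not in any RFC 1918 range)


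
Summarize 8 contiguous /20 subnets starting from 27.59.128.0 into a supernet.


Original prefix: /20
Number of subnets: 8 = 2^3
New prefix = 20 - 3 = 17
Supernet: 27.59.128.0/17


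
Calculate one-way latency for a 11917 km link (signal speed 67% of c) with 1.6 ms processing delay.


Speed = 0.67 * 3e5 km/s = 201000 km/s
Propagation delay = 11917 / 201000 = 0.0593 s = 59.2886 ms
Processing delay = 1.6 ms
Total one-way latency = 60.8886 ms


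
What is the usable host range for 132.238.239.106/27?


Network: 132.238.239.96
Broadcast: 132.238.239.127
First usable = network + 1
Last usable = broadcast - 1
Range: 132.238.239.97 to 132.238.239.126


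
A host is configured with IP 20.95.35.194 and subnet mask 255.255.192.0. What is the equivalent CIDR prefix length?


Binary: 11111111.11111111.11000000.00000000
Count leading 1s
Prefix: /18


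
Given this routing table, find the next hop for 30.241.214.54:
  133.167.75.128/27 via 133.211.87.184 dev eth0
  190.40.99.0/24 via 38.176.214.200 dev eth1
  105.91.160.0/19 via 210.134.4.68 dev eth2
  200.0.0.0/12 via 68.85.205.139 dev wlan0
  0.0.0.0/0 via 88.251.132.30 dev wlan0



Longest prefix match for 30.241.214.54:
  /27 133.167.75.128: no
  /24 190.40.99.0: no
  /19 105.91.160.0: no
  /12 200.0.0.0: no
  /0 0.0.0.0: MATCH
Selected: next-hop 88.251.132.30 via wlan0 (matched /0)


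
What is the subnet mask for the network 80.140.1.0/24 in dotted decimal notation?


/24 means 24 network bits, 8 host bits
Binary: 11111111111111111111111100000000
Mask: 255.255.255.0


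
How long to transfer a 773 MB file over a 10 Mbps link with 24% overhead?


Effective throughput = 10 * (1 - 24/100) = 7.6 Mbps
File size in Mb = 773 * 8 = 6184 Mb
Time = 6184 / 7.6
Time = 813.6842 seconds


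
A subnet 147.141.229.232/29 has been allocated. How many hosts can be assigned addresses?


Host bits = 32 - 29 = 3
Total addresses = 2^3 = 8
Usable = total - 2 (network and broadcast)
Usable hosts: 6


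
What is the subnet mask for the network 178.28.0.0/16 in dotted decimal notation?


/16 means 16 network bits, 16 host bits
Binary: 11111111111111110000000000000000
Mask: 255.255.0.0


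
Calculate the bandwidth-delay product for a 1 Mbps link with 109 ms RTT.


BDP = bandwidth * RTT
= 1 Mbps * 109 ms
= 1 * 1e6 * 109 / 1000 bits
= 109000 bits
= 13625 bytes
= 13.3057 KB
BDP = 109000 bits (13625 bytes)


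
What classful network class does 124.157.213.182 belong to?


First octet: 124
Binary: 01111100
0xxxxxxx -> Class A (1-126)
Class A, default mask 255.0.0.0 (/8)


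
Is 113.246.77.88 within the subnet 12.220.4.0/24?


Subnet network: 12.220.4.0
Test IP AND mask: 113.246.77.0
No, 113.246.77.88 is not in 12.220.4.0/24


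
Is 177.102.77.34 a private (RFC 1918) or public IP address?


RFC 1918 private ranges:
  10.0.0.0/8 (10.0.0.0 - 10.255.255.255)
  172.16.0.0/12 (172.16.0.0 - 172.31.255.255)
  192.168.0.0/16 (192.168.0.0 - 192.168.255.255)
Public (not in any RFC 1918 range)


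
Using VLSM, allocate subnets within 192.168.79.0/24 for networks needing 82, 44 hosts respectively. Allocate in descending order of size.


82 hosts -> /25 (126 usable): 192.168.79.0/25
44 hosts -> /26 (62 usable): 192.168.79.128/26
Allocation: 192.168.79.0/25 (82 hosts, 126 usable); 192.168.79.128/26 (44 hosts, 62 usable)


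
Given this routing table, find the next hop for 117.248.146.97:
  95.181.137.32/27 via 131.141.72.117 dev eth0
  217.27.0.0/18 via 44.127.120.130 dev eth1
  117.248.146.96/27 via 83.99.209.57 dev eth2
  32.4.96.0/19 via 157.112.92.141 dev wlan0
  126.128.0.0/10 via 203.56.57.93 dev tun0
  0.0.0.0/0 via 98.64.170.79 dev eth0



Longest prefix match for 117.248.146.97:
  /27 95.181.137.32: no
  /18 217.27.0.0: no
  /27 117.248.146.96: MATCH
  /19 32.4.96.0: no
  /10 126.128.0.0: no
  /0 0.0.0.0: MATCH
Selected: next-hop 83.99.209.57 via eth2 (matched /27)


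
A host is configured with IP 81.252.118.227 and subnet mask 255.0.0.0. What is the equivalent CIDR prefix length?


Binary: 11111111.00000000.00000000.00000000
Count leading 1s
Prefix: /8


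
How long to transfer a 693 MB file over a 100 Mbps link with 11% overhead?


Effective throughput = 100 * (1 - 11/100) = 89 Mbps
File size in Mb = 693 * 8 = 5544 Mb
Time = 5544 / 89
Time = 62.2921 seconds


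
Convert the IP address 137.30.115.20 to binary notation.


137 = 10001001
30 = 00011110
115 = 01110011
20 = 00010100
Binary: 10001001.00011110.01110011.00010100


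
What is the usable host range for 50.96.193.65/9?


Network: 50.0.0.0
Broadcast: 50.127.255.255
First usable = network + 1
Last usable = broadcast - 1
Range: 50.0.0.1 to 50.127.255.254


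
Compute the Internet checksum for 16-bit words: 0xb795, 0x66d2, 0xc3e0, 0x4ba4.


Sum all words (with carry folding):
+ 0xb795 = 0xb795
+ 0x66d2 = 0x1e68
+ 0xc3e0 = 0xe248
+ 0x4ba4 = 0x2ded
One's complement: ~0x2ded
Checksum = 0xd212


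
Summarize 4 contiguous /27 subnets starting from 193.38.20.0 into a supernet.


Original prefix: /27
Number of subnets: 4 = 2^2
New prefix = 27 - 2 = 25
Supernet: 193.38.20.0/25


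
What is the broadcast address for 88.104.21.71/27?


Network: 88.104.21.64/27
Host bits = 5
Set all host bits to 1:
Broadcast: 88.104.21.95


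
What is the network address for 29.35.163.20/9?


IP:   00011101.00100011.10100011.00010100
Mask: 11111111.10000000.00000000.00000000
AND operation:
Net:  00011101.00000000.00000000.00000000
Network: 29.0.0.0/9


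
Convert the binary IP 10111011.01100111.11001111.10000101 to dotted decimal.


10111011 = 187
01100111 = 103
11001111 = 207
10000101 = 133
IP: 187.103.207.133


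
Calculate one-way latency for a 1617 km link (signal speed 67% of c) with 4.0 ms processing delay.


Speed = 0.67 * 3e5 km/s = 201000 km/s
Propagation delay = 1617 / 201000 = 0.008 s = 8.0448 ms
Processing delay = 4.0 ms
Total one-way latency = 12.0448 ms


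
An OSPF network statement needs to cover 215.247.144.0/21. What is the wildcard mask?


Subnet mask: 255.255.248.0
Wildcard = 255.255.255.255 - subnet mask
255 - 255 = 0
255 - 255 = 0
255 - 248 = 7
255 - 0 = 255
Wildcard: 0.0.7.255


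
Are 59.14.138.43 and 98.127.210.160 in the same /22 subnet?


Mask: 255.255.252.0
59.14.138.43 AND mask = 59.14.136.0
98.127.210.160 AND mask = 98.127.208.0
No, different subnets (59.14.136.0 vs 98.127.208.0)


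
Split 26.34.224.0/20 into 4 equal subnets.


New prefix = 20 + 2 = 22
Each subnet has 1024 addresses
  26.34.224.0/22
  26.34.228.0/22
  26.34.232.0/22
  26.34.236.0/22
Subnets: 26.34.224.0/22, 26.34.228.0/22, 26.34.232.0/22, 26.34.236.0/22


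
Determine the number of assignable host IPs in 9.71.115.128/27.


Host bits = 32 - 27 = 5
Total addresses = 2^5 = 32
Usable = total - 2 (network and broadcast)
Usable hosts: 30


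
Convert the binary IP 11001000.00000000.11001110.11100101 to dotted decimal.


11001000 = 200
00000000 = 0
11001110 = 206
11100101 = 229
IP: 200.0.206.229


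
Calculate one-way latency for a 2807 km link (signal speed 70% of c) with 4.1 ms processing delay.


Speed = 0.7 * 3e5 km/s = 210000 km/s
Propagation delay = 2807 / 210000 = 0.0134 s = 13.3667 ms
Processing delay = 4.1 ms
Total one-way latency = 17.4667 ms


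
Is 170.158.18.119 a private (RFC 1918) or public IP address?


RFC 1918 private ranges:
  10.0.0.0/8 (10.0.0.0 - 10.255.255.255)
  172.16.0.0/12 (172.16.0.0 - 172.31.255.255)
  192.168.0.0/16 (192.168.0.0 - 192.168.255.255)
Public (not in any RFC 1918 range)


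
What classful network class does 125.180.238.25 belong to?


First octet: 125
Binary: 01111101
0xxxxxxx -> Class A (1-126)
Class A, default mask 255.0.0.0 (/8)


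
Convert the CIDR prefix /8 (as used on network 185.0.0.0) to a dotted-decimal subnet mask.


/8 means 8 network bits, 24 host bits
Binary: 11111111000000000000000000000000
Mask: 255.0.0.0


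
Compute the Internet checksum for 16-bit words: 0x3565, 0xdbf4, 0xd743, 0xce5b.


Sum all words (with carry folding):
+ 0x3565 = 0x3565
+ 0xdbf4 = 0x115a
+ 0xd743 = 0xe89d
+ 0xce5b = 0xb6f9
One's complement: ~0xb6f9
Checksum = 0x4906


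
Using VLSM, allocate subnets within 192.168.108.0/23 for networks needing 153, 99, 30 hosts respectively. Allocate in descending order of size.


153 hosts -> /24 (254 usable): 192.168.108.0/24
99 hosts -> /25 (126 usable): 192.168.109.0/25
30 hosts -> /27 (30 usable): 192.168.109.128/27
Allocation: 192.168.108.0/24 (153 hosts, 254 usable); 192.168.109.0/25 (99 hosts, 126 usable); 192.168.109.128/27 (30 hosts, 30 usable)


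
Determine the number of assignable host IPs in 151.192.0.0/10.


Host bits = 32 - 10 = 22
Total addresses = 2^22 = 4194304
Usable = total - 2 (network and broadcast)
Usable hosts: 4194302


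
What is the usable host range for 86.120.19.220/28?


Network: 86.120.19.208
Broadcast: 86.120.19.223
First usable = network + 1
Last usable = broadcast - 1
Range: 86.120.19.209 to 86.120.19.222


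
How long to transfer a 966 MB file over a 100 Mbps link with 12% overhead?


Effective throughput = 100 * (1 - 12/100) = 88 Mbps
File size in Mb = 966 * 8 = 7728 Mb
Time = 7728 / 88
Time = 87.8182 seconds


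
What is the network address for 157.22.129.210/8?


IP:   10011101.00010110.10000001.11010010
Mask: 11111111.00000000.00000000.00000000
AND operation:
Net:  10011101.00000000.00000000.00000000
Network: 157.0.0.0/8


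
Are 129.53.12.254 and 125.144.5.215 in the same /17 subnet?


Mask: 255.255.128.0
129.53.12.254 AND mask = 129.53.0.0
125.144.5.215 AND mask = 125.144.0.0
No, different subnets (129.53.0.0 vs 125.144.0.0)


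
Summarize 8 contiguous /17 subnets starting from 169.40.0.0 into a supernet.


Original prefix: /17
Number of subnets: 8 = 2^3
New prefix = 17 - 3 = 14
Supernet: 169.40.0.0/14


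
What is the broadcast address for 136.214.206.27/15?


Network: 136.214.0.0/15
Host bits = 17
Set all host bits to 1:
Broadcast: 136.215.255.255


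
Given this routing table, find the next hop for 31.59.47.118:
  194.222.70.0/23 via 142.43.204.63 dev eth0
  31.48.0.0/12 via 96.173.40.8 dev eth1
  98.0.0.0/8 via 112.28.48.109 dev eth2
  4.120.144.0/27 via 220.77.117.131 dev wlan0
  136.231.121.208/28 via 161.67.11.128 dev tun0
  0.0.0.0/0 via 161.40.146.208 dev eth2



Longest prefix match for 31.59.47.118:
  /23 194.222.70.0: no
  /12 31.48.0.0: MATCH
  /8 98.0.0.0: no
  /27 4.120.144.0: no
  /28 136.231.121.208: no
  /0 0.0.0.0: MATCH
Selected: next-hop 96.173.40.8 via eth1 (matched /12)


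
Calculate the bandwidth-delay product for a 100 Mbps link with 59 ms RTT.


BDP = bandwidth * RTT
= 100 Mbps * 59 ms
= 100 * 1e6 * 59 / 1000 bits
= 5900000 bits
= 737500 bytes
= 720.2148 KB
BDP = 5900000 bits (737500 bytes)


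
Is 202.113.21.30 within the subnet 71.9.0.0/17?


Subnet network: 71.9.0.0
Test IP AND mask: 202.113.0.0
No, 202.113.21.30 is not in 71.9.0.0/17


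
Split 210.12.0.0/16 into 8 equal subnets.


New prefix = 16 + 3 = 19
Each subnet has 8192 addresses
  210.12.0.0/19
  210.12.32.0/19
  210.12.64.0/19
  210.12.96.0/19
  210.12.128.0/19
  210.12.160.0/19
  210.12.192.0/19
  210.12.224.0/19
Subnets: 210.12.0.0/19, 210.12.32.0/19, 210.12.64.0/19, 210.12.96.0/19, 210.12.128.0/19, 210.12.160.0/19, 210.12.192.0/19, 210.12.224.0/19


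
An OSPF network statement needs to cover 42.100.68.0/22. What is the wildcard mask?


Subnet mask: 255.255.252.0
Wildcard = 255.255.255.255 - subnet mask
255 - 255 = 0
255 - 255 = 0
255 - 252 = 3
255 - 0 = 255
Wildcard: 0.0.3.255


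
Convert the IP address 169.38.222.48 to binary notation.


169 = 10101001
38 = 00100110
222 = 11011110
48 = 00110000
Binary: 10101001.00100110.11011110.00110000


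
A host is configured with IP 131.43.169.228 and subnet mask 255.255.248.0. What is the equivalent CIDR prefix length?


Binary: 11111111.11111111.11111000.00000000
Count leading 1s
Prefix: /21


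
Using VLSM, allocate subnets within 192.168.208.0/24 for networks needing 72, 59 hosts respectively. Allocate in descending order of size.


72 hosts -> /25 (126 usable): 192.168.208.0/25
59 hosts -> /26 (62 usable): 192.168.208.128/26
Allocation: 192.168.208.0/25 (72 hosts, 126 usable); 192.168.208.128/26 (59 hosts, 62 usable)


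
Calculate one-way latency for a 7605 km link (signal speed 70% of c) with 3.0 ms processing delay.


Speed = 0.7 * 3e5 km/s = 210000 km/s
Propagation delay = 7605 / 210000 = 0.0362 s = 36.2143 ms
Processing delay = 3.0 ms
Total one-way latency = 39.2143 ms


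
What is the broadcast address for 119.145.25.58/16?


Network: 119.145.0.0/16
Host bits = 16
Set all host bits to 1:
Broadcast: 119.145.255.255


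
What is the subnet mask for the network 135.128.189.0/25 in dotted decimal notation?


/25 means 25 network bits, 7 host bits
Binary: 11111111111111111111111110000000
Mask: 255.255.255.128


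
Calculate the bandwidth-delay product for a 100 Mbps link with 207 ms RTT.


BDP = bandwidth * RTT
= 100 Mbps * 207 ms
= 100 * 1e6 * 207 / 1000 bits
= 20700000 bits
= 2587500 bytes
= 2526.8555 KB
BDP = 20700000 bits (2587500 bytes)


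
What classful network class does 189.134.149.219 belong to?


First octet: 189
Binary: 10111101
10xxxxxx -> Class B (128-191)
Class B, default mask 255.255.0.0 (/16)


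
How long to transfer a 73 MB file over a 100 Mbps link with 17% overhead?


Effective throughput = 100 * (1 - 17/100) = 83 Mbps
File size in Mb = 73 * 8 = 584 Mb
Time = 584 / 83
Time = 7.0361 seconds


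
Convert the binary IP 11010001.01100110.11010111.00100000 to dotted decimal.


11010001 = 209
01100110 = 102
11010111 = 215
00100000 = 32
IP: 209.102.215.32


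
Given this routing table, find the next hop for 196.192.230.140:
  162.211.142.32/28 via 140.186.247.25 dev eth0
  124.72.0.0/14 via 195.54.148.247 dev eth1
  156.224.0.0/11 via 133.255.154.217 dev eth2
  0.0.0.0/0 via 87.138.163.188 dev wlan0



Longest prefix match for 196.192.230.140:
  /28 162.211.142.32: no
  /14 124.72.0.0: no
  /11 156.224.0.0: no
  /0 0.0.0.0: MATCH
Selected: next-hop 87.138.163.188 via wlan0 (matched /0)


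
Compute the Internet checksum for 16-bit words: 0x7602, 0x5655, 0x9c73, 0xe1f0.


Sum all words (with carry folding):
+ 0x7602 = 0x7602
+ 0x5655 = 0xcc57
+ 0x9c73 = 0x68cb
+ 0xe1f0 = 0x4abc
One's complement: ~0x4abc
Checksum = 0xb543


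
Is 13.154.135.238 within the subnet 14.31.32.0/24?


Subnet network: 14.31.32.0
Test IP AND mask: 13.154.135.0
No, 13.154.135.238 is not in 14.31.32.0/24


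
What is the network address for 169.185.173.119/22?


IP:   10101001.10111001.10101101.01110111
Mask: 11111111.11111111.11111100.00000000
AND operation:
Net:  10101001.10111001.10101100.00000000
Network: 169.185.172.0/22


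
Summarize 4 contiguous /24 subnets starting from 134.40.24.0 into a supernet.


Original prefix: /24
Number of subnets: 4 = 2^2
New prefix = 24 - 2 = 22
Supernet: 134.40.24.0/22


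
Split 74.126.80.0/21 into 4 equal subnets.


New prefix = 21 + 2 = 23
Each subnet has 512 addresses
  74.126.80.0/23
  74.126.82.0/23
  74.126.84.0/23
  74.126.86.0/23
Subnets: 74.126.80.0/23, 74.126.82.0/23, 74.126.84.0/23, 74.126.86.0/23


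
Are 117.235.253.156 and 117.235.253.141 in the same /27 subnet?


Mask: 255.255.255.224
117.235.253.156 AND mask = 117.235.253.128
117.235.253.141 AND mask = 117.235.253.128
Yes, same subnet (117.235.253.128)


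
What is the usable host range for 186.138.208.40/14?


Network: 186.136.0.0
Broadcast: 186.139.255.255
First usable = network + 1
Last usable = broadcast - 1
Range: 186.136.0.1 to 186.139.255.254


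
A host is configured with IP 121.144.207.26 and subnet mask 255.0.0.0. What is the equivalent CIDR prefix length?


Binary: 11111111.00000000.00000000.00000000
Count leading 1s
Prefix: /8


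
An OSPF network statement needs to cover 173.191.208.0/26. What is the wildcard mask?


Subnet mask: 255.255.255.192
Wildcard = 255.255.255.255 - subnet mask
255 - 255 = 0
255 - 255 = 0
255 - 255 = 0
255 - 192 = 63
Wildcard: 0.0.0.63


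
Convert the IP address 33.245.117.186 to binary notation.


33 = 00100001
245 = 11110101
117 = 01110101
186 = 10111010
Binary: 00100001.11110101.01110101.10111010


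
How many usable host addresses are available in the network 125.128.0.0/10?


Host bits = 32 - 10 = 22
Total addresses = 2^22 = 4194304
Usable = total - 2 (network and broadcast)
Usable hosts: 4194302


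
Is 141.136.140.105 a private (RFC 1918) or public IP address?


RFC 1918 private ranges:
  10.0.0.0/8 (10.0.0.0 - 10.255.255.255)
  172.16.0.0/12 (172.16.0.0 - 172.31.255.255)
  192.168.0.0/16 (192.168.0.0 - 192.168.255.255)
Public (not in any RFC 1918 range)


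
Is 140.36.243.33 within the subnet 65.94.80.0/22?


Subnet network: 65.94.80.0
Test IP AND mask: 140.36.240.0
No, 140.36.243.33 is not in 65.94.80.0/22


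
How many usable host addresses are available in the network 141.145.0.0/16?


Host bits = 32 - 16 = 16
Total addresses = 2^16 = 65536
Usable = total - 2 (network and broadcast)
Usable hosts: 65534


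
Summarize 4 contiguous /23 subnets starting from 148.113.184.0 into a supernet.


Original prefix: /23
Number of subnets: 4 = 2^2
New prefix = 23 - 2 = 21
Supernet: 148.113.184.0/21


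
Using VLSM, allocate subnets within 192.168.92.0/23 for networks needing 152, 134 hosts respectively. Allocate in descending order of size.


152 hosts -> /24 (254 usable): 192.168.92.0/24
134 hosts -> /24 (254 usable): 192.168.93.0/24
Allocation: 192.168.92.0/24 (152 hosts, 254 usable); 192.168.93.0/24 (134 hosts, 254 usable)


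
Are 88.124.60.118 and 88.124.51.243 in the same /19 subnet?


Mask: 255.255.224.0
88.124.60.118 AND mask = 88.124.32.0
88.124.51.243 AND mask = 88.124.32.0
Yes, same subnet (88.124.32.0)


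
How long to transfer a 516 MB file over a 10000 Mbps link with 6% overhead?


Effective throughput = 10000 * (1 - 6/100) = 9400 Mbps
File size in Mb = 516 * 8 = 4128 Mb
Time = 4128 / 9400
Time = 0.4391 seconds


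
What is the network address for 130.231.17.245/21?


IP:   10000010.11100111.00010001.11110101
Mask: 11111111.11111111.11111000.00000000
AND operation:
Net:  10000010.11100111.00010000.00000000
Network: 130.231.16.0/21


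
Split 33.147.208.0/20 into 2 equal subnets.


New prefix = 20 + 1 = 21
Each subnet has 2048 addresses
  33.147.208.0/21
  33.147.216.0/21
Subnets: 33.147.208.0/21, 33.147.216.0/21


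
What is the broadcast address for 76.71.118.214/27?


Network: 76.71.118.192/27
Host bits = 5
Set all host bits to 1:
Broadcast: 76.71.118.223


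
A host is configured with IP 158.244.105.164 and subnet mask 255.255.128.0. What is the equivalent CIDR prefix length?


Binary: 11111111.11111111.10000000.00000000
Count leading 1s
Prefix: /17


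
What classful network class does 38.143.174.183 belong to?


First octet: 38
Binary: 00100110
0xxxxxxx -> Class A (1-126)
Class A, default mask 255.0.0.0 (/8)


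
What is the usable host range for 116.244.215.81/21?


Network: 116.244.208.0
Broadcast: 116.244.215.255
First usable = network + 1
Last usable = broadcast - 1
Range: 116.244.208.1 to 116.244.215.254


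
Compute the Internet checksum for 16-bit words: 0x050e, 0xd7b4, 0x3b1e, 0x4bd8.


Sum all words (with carry folding):
+ 0x050e = 0x050e
+ 0xd7b4 = 0xdcc2
+ 0x3b1e = 0x17e1
+ 0x4bd8 = 0x63b9
One's complement: ~0x63b9
Checksum = 0x9c46
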